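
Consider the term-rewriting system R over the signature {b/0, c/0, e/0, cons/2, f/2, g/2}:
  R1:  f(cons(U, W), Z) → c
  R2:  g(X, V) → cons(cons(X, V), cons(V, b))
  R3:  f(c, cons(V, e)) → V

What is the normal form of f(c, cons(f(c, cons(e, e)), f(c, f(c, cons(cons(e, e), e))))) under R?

1. f(c, cons(f(c, cons(e, e)), f(c, f(c, cons(cons(e, e), e)))))  →  f(c, cons(e, f(c, f(c, cons(cons(e, e), e)))))   [R3 at 2.1]
2. f(c, cons(e, f(c, f(c, cons(cons(e, e), e)))))  →  f(c, cons(e, f(c, cons(e, e))))   [R3 at 2.2.2]
3. f(c, cons(e, f(c, cons(e, e))))  →  f(c, cons(e, e))   [R3 at 2.2]
4. f(c, cons(e, e))  →  e   [R3 at ε]

e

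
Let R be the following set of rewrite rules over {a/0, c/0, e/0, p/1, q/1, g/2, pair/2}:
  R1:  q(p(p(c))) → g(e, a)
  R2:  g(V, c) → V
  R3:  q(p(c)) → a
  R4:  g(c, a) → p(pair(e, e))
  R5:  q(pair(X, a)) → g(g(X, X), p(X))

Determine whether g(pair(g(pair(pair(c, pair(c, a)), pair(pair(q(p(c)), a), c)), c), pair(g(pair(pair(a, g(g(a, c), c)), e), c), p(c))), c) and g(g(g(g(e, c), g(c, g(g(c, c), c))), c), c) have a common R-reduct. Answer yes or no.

no — NF(t₁) = pair(pair(pair(c, pair(c, a)), pair(pair(a, a), c)), pair(pair(pair(a, a), e), p(c))), NF(t₂) = e

Reduce t₁ = g(pair(g(pair(pair(c, pair(c, a)), pair(pair(q(p(c)), a), c)), c), pair(g(pair(pair(a, g(g(a, c), c)), e), c), p(c))), c):
1. g(pair(g(pair(pair(c, pair(c, a)), pair(pair(q(p(c)), a), c)), c), pair(g(pair(pair(a, g(g(a, c), c)), e), c), p(c))), c)  →  pair(g(pair(pair(c, pair(c, a)), pair(pair(q(p(c)), a), c)), c), pair(g(pair(pair(a, g(g(a, c), c)), e), c), p(c)))   [R2 at ε]
2. pair(g(pair(pair(c, pair(c, a)), pair(pair(q(p(c)), a), c)), c), pair(g(pair(pair(a, g(g(a, c), c)), e), c), p(c)))  →  pair(pair(pair(c, pair(c, a)), pair(pair(q(p(c)), a), c)), pair(g(pair(pair(a, g(g(a, c), c)), e), c), p(c)))   [R2 at 1]
3. pair(pair(pair(c, pair(c, a)), pair(pair(q(p(c)), a), c)), pair(g(pair(pair(a, g(g(a, c), c)), e), c), p(c)))  →  pair(pair(pair(c, pair(c, a)), pair(pair(a, a), c)), pair(g(pair(pair(a, g(g(a, c), c)), e), c), p(c)))   [R3 at 1.2.1.1]
4. pair(pair(pair(c, pair(c, a)), pair(pair(a, a), c)), pair(g(pair(pair(a, g(g(a, c), c)), e), c), p(c)))  →  pair(pair(pair(c, pair(c, a)), pair(pair(a, a), c)), pair(pair(pair(a, g(g(a, c), c)), e), p(c)))   [R2 at 2.1]
5. pair(pair(pair(c, pair(c, a)), pair(pair(a, a), c)), pair(pair(pair(a, g(g(a, c), c)), e), p(c)))  →  pair(pair(pair(c, pair(c, a)), pair(pair(a, a), c)), pair(pair(pair(a, g(a, c)), e), p(c)))   [R2 at 2.1.1.2]
6. pair(pair(pair(c, pair(c, a)), pair(pair(a, a), c)), pair(pair(pair(a, g(a, c)), e), p(c)))  →  pair(pair(pair(c, pair(c, a)), pair(pair(a, a), c)), pair(pair(pair(a, a), e), p(c)))   [R2 at 2.1.1.2]

Reduce t₂ = g(g(g(g(e, c), g(c, g(g(c, c), c))), c), c):
1. g(g(g(g(e, c), g(c, g(g(c, c), c))), c), c)  →  g(g(g(e, c), g(c, g(g(c, c), c))), c)   [R2 at ε]
2. g(g(g(e, c), g(c, g(g(c, c), c))), c)  →  g(g(e, c), g(c, g(g(c, c), c)))   [R2 at ε]
3. g(g(e, c), g(c, g(g(c, c), c)))  →  g(e, g(c, g(g(c, c), c)))   [R2 at 1]
4. g(e, g(c, g(g(c, c), c)))  →  g(e, g(c, g(c, c)))   [R2 at 2.2]
5. g(e, g(c, g(c, c)))  →  g(e, g(c, c))   [R2 at 2.2]
6. g(e, g(c, c))  →  g(e, c)   [R2 at 2]
7. g(e, c)  →  e   [R2 at ε]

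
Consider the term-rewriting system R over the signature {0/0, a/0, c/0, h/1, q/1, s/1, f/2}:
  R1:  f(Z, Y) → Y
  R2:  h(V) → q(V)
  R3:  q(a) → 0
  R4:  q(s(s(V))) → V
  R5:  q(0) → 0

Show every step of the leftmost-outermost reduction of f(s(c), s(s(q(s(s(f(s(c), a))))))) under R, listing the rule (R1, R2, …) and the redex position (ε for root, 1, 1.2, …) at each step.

1. f(s(c), s(s(q(s(s(f(s(c), a)))))))  →  s(s(q(s(s(f(s(c), a))))))   [R1 at ε]
2. s(s(q(s(s(f(s(c), a))))))  →  s(s(f(s(c), a)))   [R4 at 1.1]
3. s(s(f(s(c), a)))  →  s(s(a))   [R1 at 1.1]

s(s(a))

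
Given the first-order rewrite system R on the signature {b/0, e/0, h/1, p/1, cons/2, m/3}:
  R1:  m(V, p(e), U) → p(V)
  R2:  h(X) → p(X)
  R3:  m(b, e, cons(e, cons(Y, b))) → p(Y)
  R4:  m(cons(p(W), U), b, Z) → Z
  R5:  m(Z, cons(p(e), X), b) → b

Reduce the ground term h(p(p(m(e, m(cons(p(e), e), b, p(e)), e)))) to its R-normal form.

1. h(p(p(m(e, m(cons(p(e), e), b, p(e)), e))))  →  p(p(p(m(e, m(cons(p(e), e), b, p(e)), e))))   [R2 at ε]
2. p(p(p(m(e, m(cons(p(e), e), b, p(e)), e))))  →  p(p(p(m(e, p(e), e))))   [R4 at 1.1.1.2]
3. p(p(p(m(e, p(e), e))))  →  p(p(p(p(e))))   [R1 at 1.1.1]

p(p(p(p(e))))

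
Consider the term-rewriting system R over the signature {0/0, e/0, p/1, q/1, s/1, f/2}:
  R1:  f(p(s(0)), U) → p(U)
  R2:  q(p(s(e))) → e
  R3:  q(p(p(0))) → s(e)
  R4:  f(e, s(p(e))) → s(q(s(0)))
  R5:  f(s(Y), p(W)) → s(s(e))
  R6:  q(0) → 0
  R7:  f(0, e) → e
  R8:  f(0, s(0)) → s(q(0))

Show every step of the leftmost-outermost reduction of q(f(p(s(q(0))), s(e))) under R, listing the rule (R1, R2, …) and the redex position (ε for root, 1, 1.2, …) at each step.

1. q(f(p(s(q(0))), s(e)))  →  q(f(p(s(0)), s(e)))   [R6 at 1.1.1.1]
2. q(f(p(s(0)), s(e)))  →  q(p(s(e)))   [R1 at 1]
3. q(p(s(e)))  →  e   [R2 at ε]

e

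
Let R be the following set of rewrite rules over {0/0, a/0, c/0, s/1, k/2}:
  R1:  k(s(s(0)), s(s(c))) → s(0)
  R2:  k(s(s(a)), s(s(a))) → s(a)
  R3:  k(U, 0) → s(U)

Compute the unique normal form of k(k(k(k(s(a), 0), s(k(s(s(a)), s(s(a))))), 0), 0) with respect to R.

s(s(s(a)))

1. k(k(k(k(s(a), 0), s(k(s(s(a)), s(s(a))))), 0), 0)  →  s(k(k(k(s(a), 0), s(k(s(s(a)), s(s(a))))), 0))   [R3 at ε]
2. s(k(k(k(s(a), 0), s(k(s(s(a)), s(s(a))))), 0))  →  s(s(k(k(s(a), 0), s(k(s(s(a)), s(s(a)))))))   [R3 at 1]
3. s(s(k(k(s(a), 0), s(k(s(s(a)), s(s(a)))))))  →  s(s(k(s(s(a)), s(k(s(s(a)), s(s(a)))))))   [R3 at 1.1.1]
4. s(s(k(s(s(a)), s(k(s(s(a)), s(s(a)))))))  →  s(s(k(s(s(a)), s(s(a)))))   [R2 at 1.1.2.1]
5. s(s(k(s(s(a)), s(s(a)))))  →  s(s(s(a)))   [R2 at 1.1]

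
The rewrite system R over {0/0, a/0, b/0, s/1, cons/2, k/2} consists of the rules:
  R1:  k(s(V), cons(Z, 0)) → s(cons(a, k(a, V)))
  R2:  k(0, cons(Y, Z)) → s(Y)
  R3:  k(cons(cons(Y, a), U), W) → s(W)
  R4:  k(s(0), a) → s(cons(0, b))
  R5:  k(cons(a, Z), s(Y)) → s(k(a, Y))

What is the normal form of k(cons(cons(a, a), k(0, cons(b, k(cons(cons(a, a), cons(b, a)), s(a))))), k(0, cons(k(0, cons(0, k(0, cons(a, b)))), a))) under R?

1. k(cons(cons(a, a), k(0, cons(b, k(cons(cons(a, a), cons(b, a)), s(a))))), k(0, cons(k(0, cons(0, k(0, cons(a, b)))), a)))  →  s(k(0, cons(k(0, cons(0, k(0, cons(a, b)))), a)))   [R3 at ε]
2. s(k(0, cons(k(0, cons(0, k(0, cons(a, b)))), a)))  →  s(s(k(0, cons(0, k(0, cons(a, b))))))   [R2 at 1]
3. s(s(k(0, cons(0, k(0, cons(a, b))))))  →  s(s(s(0)))   [R2 at 1.1]

s(s(s(0)))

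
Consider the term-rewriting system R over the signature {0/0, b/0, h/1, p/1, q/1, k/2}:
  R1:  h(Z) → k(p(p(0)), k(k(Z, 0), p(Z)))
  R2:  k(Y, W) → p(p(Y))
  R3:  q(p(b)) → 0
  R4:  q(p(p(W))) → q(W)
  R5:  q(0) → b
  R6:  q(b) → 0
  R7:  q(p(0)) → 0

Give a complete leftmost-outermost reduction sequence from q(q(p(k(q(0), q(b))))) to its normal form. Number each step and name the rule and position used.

b

1. q(q(p(k(q(0), q(b)))))  →  q(q(p(p(p(q(0))))))   [R2 at 1.1.1]
2. q(q(p(p(p(q(0))))))  →  q(q(p(q(0))))   [R4 at 1]
3. q(q(p(q(0))))  →  q(q(p(b)))   [R5 at 1.1.1]
4. q(q(p(b)))  →  q(0)   [R3 at 1]
5. q(0)  →  b   [R5 at ε]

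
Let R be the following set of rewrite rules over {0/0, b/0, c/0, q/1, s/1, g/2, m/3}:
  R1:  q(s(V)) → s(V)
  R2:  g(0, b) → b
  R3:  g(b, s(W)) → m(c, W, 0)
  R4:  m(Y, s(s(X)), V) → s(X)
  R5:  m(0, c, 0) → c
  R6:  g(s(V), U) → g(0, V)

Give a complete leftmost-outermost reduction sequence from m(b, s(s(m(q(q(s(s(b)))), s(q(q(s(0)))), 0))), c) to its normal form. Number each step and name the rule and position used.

s(s(0))

1. m(b, s(s(m(q(q(s(s(b)))), s(q(q(s(0)))), 0))), c)  →  s(m(q(q(s(s(b)))), s(q(q(s(0)))), 0))   [R4 at ε]
2. s(m(q(q(s(s(b)))), s(q(q(s(0)))), 0))  →  s(m(q(s(s(b))), s(q(q(s(0)))), 0))   [R1 at 1.1.1]
3. s(m(q(s(s(b))), s(q(q(s(0)))), 0))  →  s(m(s(s(b)), s(q(q(s(0)))), 0))   [R1 at 1.1]
4. s(m(s(s(b)), s(q(q(s(0)))), 0))  →  s(m(s(s(b)), s(q(s(0))), 0))   [R1 at 1.2.1.1]
5. s(m(s(s(b)), s(q(s(0))), 0))  →  s(m(s(s(b)), s(s(0)), 0))   [R1 at 1.2.1]
6. s(m(s(s(b)), s(s(0)), 0))  →  s(s(0))   [R4 at 1]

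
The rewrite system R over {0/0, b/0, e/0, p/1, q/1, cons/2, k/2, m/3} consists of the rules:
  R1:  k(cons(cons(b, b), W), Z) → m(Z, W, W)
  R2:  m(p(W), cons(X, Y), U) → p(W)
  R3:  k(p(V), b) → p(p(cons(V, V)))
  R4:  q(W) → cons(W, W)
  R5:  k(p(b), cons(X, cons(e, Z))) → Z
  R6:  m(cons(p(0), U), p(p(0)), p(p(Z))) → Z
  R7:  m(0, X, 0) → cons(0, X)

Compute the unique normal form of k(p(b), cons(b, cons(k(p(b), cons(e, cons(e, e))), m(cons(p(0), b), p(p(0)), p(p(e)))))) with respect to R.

1. k(p(b), cons(b, cons(k(p(b), cons(e, cons(e, e))), m(cons(p(0), b), p(p(0)), p(p(e))))))  →  k(p(b), cons(b, cons(e, m(cons(p(0), b), p(p(0)), p(p(e))))))   [R5 at 2.2.1]
2. k(p(b), cons(b, cons(e, m(cons(p(0), b), p(p(0)), p(p(e))))))  →  m(cons(p(0), b), p(p(0)), p(p(e)))   [R5 at ε]
3. m(cons(p(0), b), p(p(0)), p(p(e)))  →  e   [R6 at ε]

e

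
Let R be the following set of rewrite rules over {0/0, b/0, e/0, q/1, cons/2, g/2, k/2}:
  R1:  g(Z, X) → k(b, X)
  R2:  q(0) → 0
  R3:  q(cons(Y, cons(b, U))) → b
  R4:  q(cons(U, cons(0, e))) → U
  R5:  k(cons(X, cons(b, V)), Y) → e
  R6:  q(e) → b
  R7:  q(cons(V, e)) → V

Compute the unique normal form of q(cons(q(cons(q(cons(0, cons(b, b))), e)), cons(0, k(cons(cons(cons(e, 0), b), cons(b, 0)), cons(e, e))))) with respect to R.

1. q(cons(q(cons(q(cons(0, cons(b, b))), e)), cons(0, k(cons(cons(cons(e, 0), b), cons(b, 0)), cons(e, e)))))  →  q(cons(q(cons(0, cons(b, b))), cons(0, k(cons(cons(cons(e, 0), b), cons(b, 0)), cons(e, e)))))   [R7 at 1.1]
2. q(cons(q(cons(0, cons(b, b))), cons(0, k(cons(cons(cons(e, 0), b), cons(b, 0)), cons(e, e)))))  →  q(cons(b, cons(0, k(cons(cons(cons(e, 0), b), cons(b, 0)), cons(e, e)))))   [R3 at 1.1]
3. q(cons(b, cons(0, k(cons(cons(cons(e, 0), b), cons(b, 0)), cons(e, e)))))  →  q(cons(b, cons(0, e)))   [R5 at 1.2.2]
4. q(cons(b, cons(0, e)))  →  b   [R4 at ε]

b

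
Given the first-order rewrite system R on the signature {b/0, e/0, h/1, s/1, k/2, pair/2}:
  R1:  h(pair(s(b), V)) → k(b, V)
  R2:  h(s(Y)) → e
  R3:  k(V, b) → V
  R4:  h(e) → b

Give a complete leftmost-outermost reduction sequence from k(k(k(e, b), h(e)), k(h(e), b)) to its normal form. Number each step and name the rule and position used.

1. k(k(k(e, b), h(e)), k(h(e), b))  →  k(k(e, h(e)), k(h(e), b))   [R3 at 1.1]
2. k(k(e, h(e)), k(h(e), b))  →  k(k(e, b), k(h(e), b))   [R4 at 1.2]
3. k(k(e, b), k(h(e), b))  →  k(e, k(h(e), b))   [R3 at 1]
4. k(e, k(h(e), b))  →  k(e, h(e))   [R3 at 2]
5. k(e, h(e))  →  k(e, b)   [R4 at 2]
6. k(e, b)  →  e   [R3 at ε]

e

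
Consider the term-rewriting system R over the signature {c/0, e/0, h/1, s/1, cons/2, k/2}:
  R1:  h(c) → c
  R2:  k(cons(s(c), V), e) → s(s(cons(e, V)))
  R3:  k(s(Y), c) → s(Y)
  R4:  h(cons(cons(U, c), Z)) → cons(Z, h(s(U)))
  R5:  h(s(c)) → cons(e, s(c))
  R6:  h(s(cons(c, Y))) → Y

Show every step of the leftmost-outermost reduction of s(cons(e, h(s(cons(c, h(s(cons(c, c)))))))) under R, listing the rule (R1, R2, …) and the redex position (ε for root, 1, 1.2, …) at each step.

1. s(cons(e, h(s(cons(c, h(s(cons(c, c))))))))  →  s(cons(e, h(s(cons(c, c)))))   [R6 at 1.2]
2. s(cons(e, h(s(cons(c, c)))))  →  s(cons(e, c))   [R6 at 1.2]

s(cons(e, c))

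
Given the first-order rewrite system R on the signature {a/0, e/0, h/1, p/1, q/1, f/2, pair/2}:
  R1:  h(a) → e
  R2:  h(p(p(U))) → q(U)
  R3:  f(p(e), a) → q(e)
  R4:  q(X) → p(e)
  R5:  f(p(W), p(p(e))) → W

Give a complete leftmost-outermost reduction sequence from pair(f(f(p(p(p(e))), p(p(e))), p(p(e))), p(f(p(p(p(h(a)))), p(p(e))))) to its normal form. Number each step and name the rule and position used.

1. pair(f(f(p(p(p(e))), p(p(e))), p(p(e))), p(f(p(p(p(h(a)))), p(p(e)))))  →  pair(f(p(p(e)), p(p(e))), p(f(p(p(p(h(a)))), p(p(e)))))   [R5 at 1.1]
2. pair(f(p(p(e)), p(p(e))), p(f(p(p(p(h(a)))), p(p(e)))))  →  pair(p(e), p(f(p(p(p(h(a)))), p(p(e)))))   [R5 at 1]
3. pair(p(e), p(f(p(p(p(h(a)))), p(p(e)))))  →  pair(p(e), p(p(p(h(a)))))   [R5 at 2.1]
4. pair(p(e), p(p(p(h(a)))))  →  pair(p(e), p(p(p(e))))   [R1 at 2.1.1.1]

pair(p(e), p(p(p(e))))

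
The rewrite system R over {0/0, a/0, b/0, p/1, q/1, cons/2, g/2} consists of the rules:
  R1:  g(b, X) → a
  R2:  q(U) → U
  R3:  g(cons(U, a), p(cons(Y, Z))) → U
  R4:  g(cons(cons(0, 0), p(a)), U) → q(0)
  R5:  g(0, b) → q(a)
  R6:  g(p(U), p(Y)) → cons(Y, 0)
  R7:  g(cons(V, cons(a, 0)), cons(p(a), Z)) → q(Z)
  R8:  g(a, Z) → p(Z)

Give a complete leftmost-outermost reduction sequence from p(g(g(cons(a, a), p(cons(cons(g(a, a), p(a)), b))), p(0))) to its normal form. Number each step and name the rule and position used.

1. p(g(g(cons(a, a), p(cons(cons(g(a, a), p(a)), b))), p(0)))  →  p(g(a, p(0)))   [R3 at 1.1]
2. p(g(a, p(0)))  →  p(p(p(0)))   [R8 at 1]

p(p(p(0)))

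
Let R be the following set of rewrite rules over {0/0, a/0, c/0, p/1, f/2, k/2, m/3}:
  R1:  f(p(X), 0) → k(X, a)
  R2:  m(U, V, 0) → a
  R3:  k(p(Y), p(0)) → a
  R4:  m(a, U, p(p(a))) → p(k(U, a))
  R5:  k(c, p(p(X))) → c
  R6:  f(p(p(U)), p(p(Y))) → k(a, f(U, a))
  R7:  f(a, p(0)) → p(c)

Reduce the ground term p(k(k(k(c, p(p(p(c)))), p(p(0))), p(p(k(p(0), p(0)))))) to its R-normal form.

1. p(k(k(k(c, p(p(p(c)))), p(p(0))), p(p(k(p(0), p(0))))))  →  p(k(k(c, p(p(0))), p(p(k(p(0), p(0))))))   [R5 at 1.1.1]
2. p(k(k(c, p(p(0))), p(p(k(p(0), p(0))))))  →  p(k(c, p(p(k(p(0), p(0))))))   [R5 at 1.1]
3. p(k(c, p(p(k(p(0), p(0))))))  →  p(c)   [R5 at 1]

p(c)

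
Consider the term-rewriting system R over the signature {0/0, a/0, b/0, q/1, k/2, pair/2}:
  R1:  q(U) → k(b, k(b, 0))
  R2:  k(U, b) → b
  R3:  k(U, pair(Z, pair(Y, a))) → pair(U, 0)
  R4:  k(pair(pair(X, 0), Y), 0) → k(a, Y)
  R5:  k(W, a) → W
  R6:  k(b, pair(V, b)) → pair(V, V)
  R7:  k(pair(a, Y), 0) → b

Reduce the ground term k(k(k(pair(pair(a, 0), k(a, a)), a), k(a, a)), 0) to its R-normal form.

a

1. k(k(k(pair(pair(a, 0), k(a, a)), a), k(a, a)), 0)  →  k(k(pair(pair(a, 0), k(a, a)), k(a, a)), 0)   [R5 at 1.1]
2. k(k(pair(pair(a, 0), k(a, a)), k(a, a)), 0)  →  k(k(pair(pair(a, 0), a), k(a, a)), 0)   [R5 at 1.1.2]
3. k(k(pair(pair(a, 0), a), k(a, a)), 0)  →  k(k(pair(pair(a, 0), a), a), 0)   [R5 at 1.2]
4. k(k(pair(pair(a, 0), a), a), 0)  →  k(pair(pair(a, 0), a), 0)   [R5 at 1]
5. k(pair(pair(a, 0), a), 0)  →  k(a, a)   [R4 at ε]
6. k(a, a)  →  a   [R5 at ε]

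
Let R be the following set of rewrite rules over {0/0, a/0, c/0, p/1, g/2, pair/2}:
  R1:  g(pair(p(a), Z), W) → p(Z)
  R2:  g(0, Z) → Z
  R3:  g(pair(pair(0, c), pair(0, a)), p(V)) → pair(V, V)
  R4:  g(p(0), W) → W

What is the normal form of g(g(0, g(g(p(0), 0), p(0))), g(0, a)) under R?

a

1. g(g(0, g(g(p(0), 0), p(0))), g(0, a))  →  g(g(g(p(0), 0), p(0)), g(0, a))   [R2 at 1]
2. g(g(g(p(0), 0), p(0)), g(0, a))  →  g(g(0, p(0)), g(0, a))   [R4 at 1.1]
3. g(g(0, p(0)), g(0, a))  →  g(p(0), g(0, a))   [R2 at 1]
4. g(p(0), g(0, a))  →  g(0, a)   [R4 at ε]
5. g(0, a)  →  a   [R2 at ε]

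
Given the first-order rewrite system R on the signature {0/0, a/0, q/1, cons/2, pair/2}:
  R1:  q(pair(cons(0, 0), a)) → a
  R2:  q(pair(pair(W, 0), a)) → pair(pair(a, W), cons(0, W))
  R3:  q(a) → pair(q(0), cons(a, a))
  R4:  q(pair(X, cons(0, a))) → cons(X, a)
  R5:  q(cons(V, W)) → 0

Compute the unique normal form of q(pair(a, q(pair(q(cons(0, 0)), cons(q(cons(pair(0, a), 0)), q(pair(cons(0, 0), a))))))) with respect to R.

cons(a, a)

1. q(pair(a, q(pair(q(cons(0, 0)), cons(q(cons(pair(0, a), 0)), q(pair(cons(0, 0), a)))))))  →  q(pair(a, q(pair(0, cons(q(cons(pair(0, a), 0)), q(pair(cons(0, 0), a)))))))   [R5 at 1.2.1.1]
2. q(pair(a, q(pair(0, cons(q(cons(pair(0, a), 0)), q(pair(cons(0, 0), a)))))))  →  q(pair(a, q(pair(0, cons(0, q(pair(cons(0, 0), a)))))))   [R5 at 1.2.1.2.1]
3. q(pair(a, q(pair(0, cons(0, q(pair(cons(0, 0), a)))))))  →  q(pair(a, q(pair(0, cons(0, a)))))   [R1 at 1.2.1.2.2]
4. q(pair(a, q(pair(0, cons(0, a)))))  →  q(pair(a, cons(0, a)))   [R4 at 1.2]
5. q(pair(a, cons(0, a)))  →  cons(a, a)   [R4 at ε]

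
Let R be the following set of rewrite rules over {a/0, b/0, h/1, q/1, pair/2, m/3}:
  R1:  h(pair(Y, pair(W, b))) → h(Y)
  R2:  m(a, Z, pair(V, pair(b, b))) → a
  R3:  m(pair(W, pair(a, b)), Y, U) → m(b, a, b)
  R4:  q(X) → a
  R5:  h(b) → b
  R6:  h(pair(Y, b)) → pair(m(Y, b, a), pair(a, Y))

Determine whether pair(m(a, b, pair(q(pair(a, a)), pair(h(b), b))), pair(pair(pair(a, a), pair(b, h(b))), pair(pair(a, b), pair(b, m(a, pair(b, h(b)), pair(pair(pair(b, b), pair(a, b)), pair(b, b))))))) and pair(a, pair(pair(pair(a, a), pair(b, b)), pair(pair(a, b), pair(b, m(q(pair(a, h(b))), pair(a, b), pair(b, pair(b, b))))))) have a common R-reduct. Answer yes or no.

yes — NF(t₁) = pair(a, pair(pair(pair(a, a), pair(b, b)), pair(pair(a, b), pair(b, a)))), NF(t₂) = pair(a, pair(pair(pair(a, a), pair(b, b)), pair(pair(a, b), pair(b, a))))

Reduce t₁ = pair(m(a, b, pair(q(pair(a, a)), pair(h(b), b))), pair(pair(pair(a, a), pair(b, h(b))), pair(pair(a, b), pair(b, m(a, pair(b, h(b)), pair(pair(pair(b, b), pair(a, b)), pair(b, b))))))):
1. pair(m(a, b, pair(q(pair(a, a)), pair(h(b), b))), pair(pair(pair(a, a), pair(b, h(b))), pair(pair(a, b), pair(b, m(a, pair(b, h(b)), pair(pair(pair(b, b), pair(a, b)), pair(b, b)))))))  →  pair(m(a, b, pair(a, pair(h(b), b))), pair(pair(pair(a, a), pair(b, h(b))), pair(pair(a, b), pair(b, m(a, pair(b, h(b)), pair(pair(pair(b, b), pair(a, b)), pair(b, b)))))))   [R4 at 1.3.1]
2. pair(m(a, b, pair(a, pair(h(b), b))), pair(pair(pair(a, a), pair(b, h(b))), pair(pair(a, b), pair(b, m(a, pair(b, h(b)), pair(pair(pair(b, b), pair(a, b)), pair(b, b)))))))  →  pair(m(a, b, pair(a, pair(b, b))), pair(pair(pair(a, a), pair(b, h(b))), pair(pair(a, b), pair(b, m(a, pair(b, h(b)), pair(pair(pair(b, b), pair(a, b)), pair(b, b)))))))   [R5 at 1.3.2.1]
3. pair(m(a, b, pair(a, pair(b, b))), pair(pair(pair(a, a), pair(b, h(b))), pair(pair(a, b), pair(b, m(a, pair(b, h(b)), pair(pair(pair(b, b), pair(a, b)), pair(b, b)))))))  →  pair(a, pair(pair(pair(a, a), pair(b, h(b))), pair(pair(a, b), pair(b, m(a, pair(b, h(b)), pair(pair(pair(b, b), pair(a, b)), pair(b, b)))))))   [R2 at 1]
4. pair(a, pair(pair(pair(a, a), pair(b, h(b))), pair(pair(a, b), pair(b, m(a, pair(b, h(b)), pair(pair(pair(b, b), pair(a, b)), pair(b, b)))))))  →  pair(a, pair(pair(pair(a, a), pair(b, b)), pair(pair(a, b), pair(b, m(a, pair(b, h(b)), pair(pair(pair(b, b), pair(a, b)), pair(b, b)))))))   [R5 at 2.1.2.2]
5. pair(a, pair(pair(pair(a, a), pair(b, b)), pair(pair(a, b), pair(b, m(a, pair(b, h(b)), pair(pair(pair(b, b), pair(a, b)), pair(b, b)))))))  →  pair(a, pair(pair(pair(a, a), pair(b, b)), pair(pair(a, b), pair(b, a))))   [R2 at 2.2.2.2]

Reduce t₂ = pair(a, pair(pair(pair(a, a), pair(b, b)), pair(pair(a, b), pair(b, m(q(pair(a, h(b))), pair(a, b), pair(b, pair(b, b))))))):
1. pair(a, pair(pair(pair(a, a), pair(b, b)), pair(pair(a, b), pair(b, m(q(pair(a, h(b))), pair(a, b), pair(b, pair(b, b)))))))  →  pair(a, pair(pair(pair(a, a), pair(b, b)), pair(pair(a, b), pair(b, m(a, pair(a, b), pair(b, pair(b, b)))))))   [R4 at 2.2.2.2.1]
2. pair(a, pair(pair(pair(a, a), pair(b, b)), pair(pair(a, b), pair(b, m(a, pair(a, b), pair(b, pair(b, b)))))))  →  pair(a, pair(pair(pair(a, a), pair(b, b)), pair(pair(a, b), pair(b, a))))   [R2 at 2.2.2.2]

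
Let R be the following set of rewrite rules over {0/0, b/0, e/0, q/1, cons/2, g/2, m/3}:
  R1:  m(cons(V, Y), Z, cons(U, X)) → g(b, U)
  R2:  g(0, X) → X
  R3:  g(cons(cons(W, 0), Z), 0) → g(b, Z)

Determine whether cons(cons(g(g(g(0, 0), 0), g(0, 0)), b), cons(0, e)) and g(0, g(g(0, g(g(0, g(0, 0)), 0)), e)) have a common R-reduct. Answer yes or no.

no — NF(t₁) = cons(cons(0, b), cons(0, e)), NF(t₂) = e

Reduce t₁ = cons(cons(g(g(g(0, 0), 0), g(0, 0)), b), cons(0, e)):
1. cons(cons(g(g(g(0, 0), 0), g(0, 0)), b), cons(0, e))  →  cons(cons(g(g(0, 0), g(0, 0)), b), cons(0, e))   [R2 at 1.1.1.1]
2. cons(cons(g(g(0, 0), g(0, 0)), b), cons(0, e))  →  cons(cons(g(0, g(0, 0)), b), cons(0, e))   [R2 at 1.1.1]
3. cons(cons(g(0, g(0, 0)), b), cons(0, e))  →  cons(cons(g(0, 0), b), cons(0, e))   [R2 at 1.1]
4. cons(cons(g(0, 0), b), cons(0, e))  →  cons(cons(0, b), cons(0, e))   [R2 at 1.1]

Reduce t₂ = g(0, g(g(0, g(g(0, g(0, 0)), 0)), e)):
1. g(0, g(g(0, g(g(0, g(0, 0)), 0)), e))  →  g(g(0, g(g(0, g(0, 0)), 0)), e)   [R2 at ε]
2. g(g(0, g(g(0, g(0, 0)), 0)), e)  →  g(g(g(0, g(0, 0)), 0), e)   [R2 at 1]
3. g(g(g(0, g(0, 0)), 0), e)  →  g(g(g(0, 0), 0), e)   [R2 at 1.1]
4. g(g(g(0, 0), 0), e)  →  g(g(0, 0), e)   [R2 at 1.1]
5. g(g(0, 0), e)  →  g(0, e)   [R2 at 1]
6. g(0, e)  →  e   [R2 at ε]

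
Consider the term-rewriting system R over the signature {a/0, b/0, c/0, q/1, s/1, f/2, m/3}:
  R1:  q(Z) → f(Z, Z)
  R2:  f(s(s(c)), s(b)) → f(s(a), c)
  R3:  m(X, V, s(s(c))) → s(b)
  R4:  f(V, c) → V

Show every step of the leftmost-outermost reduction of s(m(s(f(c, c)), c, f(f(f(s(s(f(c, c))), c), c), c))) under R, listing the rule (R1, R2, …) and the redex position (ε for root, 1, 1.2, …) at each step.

s(s(b))

1. s(m(s(f(c, c)), c, f(f(f(s(s(f(c, c))), c), c), c)))  →  s(m(s(c), c, f(f(f(s(s(f(c, c))), c), c), c)))   [R4 at 1.1.1]
2. s(m(s(c), c, f(f(f(s(s(f(c, c))), c), c), c)))  →  s(m(s(c), c, f(f(s(s(f(c, c))), c), c)))   [R4 at 1.3]
3. s(m(s(c), c, f(f(s(s(f(c, c))), c), c)))  →  s(m(s(c), c, f(s(s(f(c, c))), c)))   [R4 at 1.3]
4. s(m(s(c), c, f(s(s(f(c, c))), c)))  →  s(m(s(c), c, s(s(f(c, c)))))   [R4 at 1.3]
5. s(m(s(c), c, s(s(f(c, c)))))  →  s(m(s(c), c, s(s(c))))   [R4 at 1.3.1.1]
6. s(m(s(c), c, s(s(c))))  →  s(s(b))   [R3 at 1]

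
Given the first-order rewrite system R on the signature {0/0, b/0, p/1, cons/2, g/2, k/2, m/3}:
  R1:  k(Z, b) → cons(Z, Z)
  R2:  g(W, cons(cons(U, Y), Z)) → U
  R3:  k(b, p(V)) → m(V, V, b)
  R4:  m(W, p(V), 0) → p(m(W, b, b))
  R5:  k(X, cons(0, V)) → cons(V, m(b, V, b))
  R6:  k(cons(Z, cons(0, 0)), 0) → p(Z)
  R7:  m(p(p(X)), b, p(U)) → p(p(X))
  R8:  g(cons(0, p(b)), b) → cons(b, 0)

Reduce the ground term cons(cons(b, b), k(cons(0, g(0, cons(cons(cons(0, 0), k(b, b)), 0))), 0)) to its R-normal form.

cons(cons(b, b), p(0))

1. cons(cons(b, b), k(cons(0, g(0, cons(cons(cons(0, 0), k(b, b)), 0))), 0))  →  cons(cons(b, b), k(cons(0, cons(0, 0)), 0))   [R2 at 2.1.2]
2. cons(cons(b, b), k(cons(0, cons(0, 0)), 0))  →  cons(cons(b, b), p(0))   [R6 at 2]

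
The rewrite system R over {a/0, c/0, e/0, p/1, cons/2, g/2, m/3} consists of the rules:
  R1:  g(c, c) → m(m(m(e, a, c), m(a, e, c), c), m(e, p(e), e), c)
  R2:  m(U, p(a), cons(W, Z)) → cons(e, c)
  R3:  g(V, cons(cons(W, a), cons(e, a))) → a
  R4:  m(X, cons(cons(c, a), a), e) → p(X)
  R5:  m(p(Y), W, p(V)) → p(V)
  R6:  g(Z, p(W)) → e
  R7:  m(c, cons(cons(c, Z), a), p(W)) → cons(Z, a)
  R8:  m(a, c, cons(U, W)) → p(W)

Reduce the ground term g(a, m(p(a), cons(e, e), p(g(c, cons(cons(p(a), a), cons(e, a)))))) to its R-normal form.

1. g(a, m(p(a), cons(e, e), p(g(c, cons(cons(p(a), a), cons(e, a))))))  →  g(a, p(g(c, cons(cons(p(a), a), cons(e, a)))))   [R5 at 2]
2. g(a, p(g(c, cons(cons(p(a), a), cons(e, a)))))  →  e   [R6 at ε]

e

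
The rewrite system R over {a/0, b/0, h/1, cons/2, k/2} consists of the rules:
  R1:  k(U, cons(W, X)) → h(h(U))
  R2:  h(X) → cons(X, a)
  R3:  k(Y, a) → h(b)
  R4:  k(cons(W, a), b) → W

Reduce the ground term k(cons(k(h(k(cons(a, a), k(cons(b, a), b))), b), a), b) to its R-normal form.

a

1. k(cons(k(h(k(cons(a, a), k(cons(b, a), b))), b), a), b)  →  k(h(k(cons(a, a), k(cons(b, a), b))), b)   [R4 at ε]
2. k(h(k(cons(a, a), k(cons(b, a), b))), b)  →  k(cons(k(cons(a, a), k(cons(b, a), b)), a), b)   [R2 at 1]
3. k(cons(k(cons(a, a), k(cons(b, a), b)), a), b)  →  k(cons(a, a), k(cons(b, a), b))   [R4 at ε]
4. k(cons(a, a), k(cons(b, a), b))  →  k(cons(a, a), b)   [R4 at 2]
5. k(cons(a, a), b)  →  a   [R4 at ε]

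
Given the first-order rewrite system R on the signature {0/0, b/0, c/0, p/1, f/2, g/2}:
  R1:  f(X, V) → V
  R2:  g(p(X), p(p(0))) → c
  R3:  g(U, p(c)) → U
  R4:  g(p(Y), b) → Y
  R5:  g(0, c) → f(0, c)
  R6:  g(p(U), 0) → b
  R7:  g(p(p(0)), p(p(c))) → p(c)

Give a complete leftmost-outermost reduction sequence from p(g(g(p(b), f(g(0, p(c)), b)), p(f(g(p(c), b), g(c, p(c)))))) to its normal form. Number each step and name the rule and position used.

p(b)

1. p(g(g(p(b), f(g(0, p(c)), b)), p(f(g(p(c), b), g(c, p(c))))))  →  p(g(g(p(b), b), p(f(g(p(c), b), g(c, p(c))))))   [R1 at 1.1.2]
2. p(g(g(p(b), b), p(f(g(p(c), b), g(c, p(c))))))  →  p(g(b, p(f(g(p(c), b), g(c, p(c))))))   [R4 at 1.1]
3. p(g(b, p(f(g(p(c), b), g(c, p(c))))))  →  p(g(b, p(g(c, p(c)))))   [R1 at 1.2.1]
4. p(g(b, p(g(c, p(c)))))  →  p(g(b, p(c)))   [R3 at 1.2.1]
5. p(g(b, p(c)))  →  p(b)   [R3 at 1]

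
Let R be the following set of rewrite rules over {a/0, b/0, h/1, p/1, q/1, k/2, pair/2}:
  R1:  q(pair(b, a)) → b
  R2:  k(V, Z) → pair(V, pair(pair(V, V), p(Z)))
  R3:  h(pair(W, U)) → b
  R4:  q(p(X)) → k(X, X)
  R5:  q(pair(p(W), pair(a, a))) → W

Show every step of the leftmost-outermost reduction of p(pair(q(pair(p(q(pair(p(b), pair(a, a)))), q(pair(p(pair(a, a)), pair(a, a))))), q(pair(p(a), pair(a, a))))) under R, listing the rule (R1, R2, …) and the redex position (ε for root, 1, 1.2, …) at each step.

p(pair(b, a))

1. p(pair(q(pair(p(q(pair(p(b), pair(a, a)))), q(pair(p(pair(a, a)), pair(a, a))))), q(pair(p(a), pair(a, a)))))  →  p(pair(q(pair(p(b), q(pair(p(pair(a, a)), pair(a, a))))), q(pair(p(a), pair(a, a)))))   [R5 at 1.1.1.1.1]
2. p(pair(q(pair(p(b), q(pair(p(pair(a, a)), pair(a, a))))), q(pair(p(a), pair(a, a)))))  →  p(pair(q(pair(p(b), pair(a, a))), q(pair(p(a), pair(a, a)))))   [R5 at 1.1.1.2]
3. p(pair(q(pair(p(b), pair(a, a))), q(pair(p(a), pair(a, a)))))  →  p(pair(b, q(pair(p(a), pair(a, a)))))   [R5 at 1.1]
4. p(pair(b, q(pair(p(a), pair(a, a)))))  →  p(pair(b, a))   [R5 at 1.2]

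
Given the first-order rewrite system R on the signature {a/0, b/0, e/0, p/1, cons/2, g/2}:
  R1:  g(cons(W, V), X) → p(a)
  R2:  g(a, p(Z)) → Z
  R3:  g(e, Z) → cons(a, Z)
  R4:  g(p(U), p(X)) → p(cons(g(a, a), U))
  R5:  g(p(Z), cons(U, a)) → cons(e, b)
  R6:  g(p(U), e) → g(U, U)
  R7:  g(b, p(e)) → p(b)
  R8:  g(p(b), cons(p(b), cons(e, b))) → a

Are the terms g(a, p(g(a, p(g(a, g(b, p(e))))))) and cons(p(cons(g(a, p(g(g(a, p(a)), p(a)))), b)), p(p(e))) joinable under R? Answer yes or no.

no — NF(t₁) = b, NF(t₂) = cons(p(cons(a, b)), p(p(e)))

Reduce t₁ = g(a, p(g(a, p(g(a, g(b, p(e))))))):
1. g(a, p(g(a, p(g(a, g(b, p(e)))))))  →  g(a, p(g(a, g(b, p(e)))))   [R2 at ε]
2. g(a, p(g(a, g(b, p(e)))))  →  g(a, g(b, p(e)))   [R2 at ε]
3. g(a, g(b, p(e)))  →  g(a, p(b))   [R7 at 2]
4. g(a, p(b))  →  b   [R2 at ε]

Reduce t₂ = cons(p(cons(g(a, p(g(g(a, p(a)), p(a)))), b)), p(p(e))):
1. cons(p(cons(g(a, p(g(g(a, p(a)), p(a)))), b)), p(p(e)))  →  cons(p(cons(g(g(a, p(a)), p(a)), b)), p(p(e)))   [R2 at 1.1.1]
2. cons(p(cons(g(g(a, p(a)), p(a)), b)), p(p(e)))  →  cons(p(cons(g(a, p(a)), b)), p(p(e)))   [R2 at 1.1.1.1]
3. cons(p(cons(g(a, p(a)), b)), p(p(e)))  →  cons(p(cons(a, b)), p(p(e)))   [R2 at 1.1.1]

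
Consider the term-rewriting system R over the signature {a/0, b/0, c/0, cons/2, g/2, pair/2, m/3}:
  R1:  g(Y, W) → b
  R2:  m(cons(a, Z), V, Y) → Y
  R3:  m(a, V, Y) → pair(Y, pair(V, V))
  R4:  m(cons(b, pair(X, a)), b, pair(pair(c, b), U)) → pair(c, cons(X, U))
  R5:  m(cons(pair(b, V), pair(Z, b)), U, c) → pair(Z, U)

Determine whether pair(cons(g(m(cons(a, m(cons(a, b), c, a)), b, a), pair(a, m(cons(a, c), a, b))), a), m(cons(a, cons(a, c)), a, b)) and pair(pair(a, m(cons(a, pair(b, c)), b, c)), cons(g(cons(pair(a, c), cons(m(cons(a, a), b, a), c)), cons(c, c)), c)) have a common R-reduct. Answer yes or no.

no — NF(t₁) = pair(cons(b, a), b), NF(t₂) = pair(pair(a, c), cons(b, c))

Reduce t₁ = pair(cons(g(m(cons(a, m(cons(a, b), c, a)), b, a), pair(a, m(cons(a, c), a, b))), a), m(cons(a, cons(a, c)), a, b)):
1. pair(cons(g(m(cons(a, m(cons(a, b), c, a)), b, a), pair(a, m(cons(a, c), a, b))), a), m(cons(a, cons(a, c)), a, b))  →  pair(cons(b, a), m(cons(a, cons(a, c)), a, b))   [R1 at 1.1]
2. pair(cons(b, a), m(cons(a, cons(a, c)), a, b))  →  pair(cons(b, a), b)   [R2 at 2]

Reduce t₂ = pair(pair(a, m(cons(a, pair(b, c)), b, c)), cons(g(cons(pair(a, c), cons(m(cons(a, a), b, a), c)), cons(c, c)), c)):
1. pair(pair(a, m(cons(a, pair(b, c)), b, c)), cons(g(cons(pair(a, c), cons(m(cons(a, a), b, a), c)), cons(c, c)), c))  →  pair(pair(a, c), cons(g(cons(pair(a, c), cons(m(cons(a, a), b, a), c)), cons(c, c)), c))   [R2 at 1.2]
2. pair(pair(a, c), cons(g(cons(pair(a, c), cons(m(cons(a, a), b, a), c)), cons(c, c)), c))  →  pair(pair(a, c), cons(b, c))   [R1 at 2.1]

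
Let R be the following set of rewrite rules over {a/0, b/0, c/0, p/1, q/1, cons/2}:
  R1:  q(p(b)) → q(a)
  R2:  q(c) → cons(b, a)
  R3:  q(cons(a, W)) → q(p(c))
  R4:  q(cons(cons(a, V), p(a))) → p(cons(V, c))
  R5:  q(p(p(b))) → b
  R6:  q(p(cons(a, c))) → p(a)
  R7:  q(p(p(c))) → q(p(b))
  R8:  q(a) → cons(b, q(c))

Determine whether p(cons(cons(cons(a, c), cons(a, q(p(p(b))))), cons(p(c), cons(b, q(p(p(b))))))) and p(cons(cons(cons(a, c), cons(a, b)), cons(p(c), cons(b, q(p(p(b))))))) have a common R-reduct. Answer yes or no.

Reduce t₁ = p(cons(cons(cons(a, c), cons(a, q(p(p(b))))), cons(p(c), cons(b, q(p(p(b))))))):
1. p(cons(cons(cons(a, c), cons(a, q(p(p(b))))), cons(p(c), cons(b, q(p(p(b)))))))  →  p(cons(cons(cons(a, c), cons(a, b)), cons(p(c), cons(b, q(p(p(b)))))))   [R5 at 1.1.2.2]
2. p(cons(cons(cons(a, c), cons(a, b)), cons(p(c), cons(b, q(p(p(b)))))))  →  p(cons(cons(cons(a, c), cons(a, b)), cons(p(c), cons(b, b))))   [R5 at 1.2.2.2]

Reduce t₂ = p(cons(cons(cons(a, c), cons(a, b)), cons(p(c), cons(b, q(p(p(b))))))):
1. p(cons(cons(cons(a, c), cons(a, b)), cons(p(c), cons(b, q(p(p(b)))))))  →  p(cons(cons(cons(a, c), cons(a, b)), cons(p(c), cons(b, b))))   [R5 at 1.2.2.2]

yes — NF(t₁) = p(cons(cons(cons(a, c), cons(a, b)), cons(p(c), cons(b, b)))), NF(t₂) = p(cons(cons(cons(a, c), cons(a, b)), cons(p(c), cons(b, b))))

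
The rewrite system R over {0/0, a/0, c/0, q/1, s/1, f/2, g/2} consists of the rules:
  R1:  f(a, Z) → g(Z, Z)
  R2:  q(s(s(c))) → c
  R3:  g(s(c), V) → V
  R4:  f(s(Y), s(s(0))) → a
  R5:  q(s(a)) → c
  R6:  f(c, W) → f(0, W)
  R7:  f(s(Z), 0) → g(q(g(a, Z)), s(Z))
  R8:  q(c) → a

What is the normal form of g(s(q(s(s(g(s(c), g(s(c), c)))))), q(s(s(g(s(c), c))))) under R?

c

1. g(s(q(s(s(g(s(c), g(s(c), c)))))), q(s(s(g(s(c), c)))))  →  g(s(q(s(s(g(s(c), c))))), q(s(s(g(s(c), c)))))   [R3 at 1.1.1.1.1]
2. g(s(q(s(s(g(s(c), c))))), q(s(s(g(s(c), c)))))  →  g(s(q(s(s(c)))), q(s(s(g(s(c), c)))))   [R3 at 1.1.1.1.1]
3. g(s(q(s(s(c)))), q(s(s(g(s(c), c)))))  →  g(s(c), q(s(s(g(s(c), c)))))   [R2 at 1.1]
4. g(s(c), q(s(s(g(s(c), c)))))  →  q(s(s(g(s(c), c))))   [R3 at ε]
5. q(s(s(g(s(c), c))))  →  q(s(s(c)))   [R3 at 1.1.1]
6. q(s(s(c)))  →  c   [R2 at ε]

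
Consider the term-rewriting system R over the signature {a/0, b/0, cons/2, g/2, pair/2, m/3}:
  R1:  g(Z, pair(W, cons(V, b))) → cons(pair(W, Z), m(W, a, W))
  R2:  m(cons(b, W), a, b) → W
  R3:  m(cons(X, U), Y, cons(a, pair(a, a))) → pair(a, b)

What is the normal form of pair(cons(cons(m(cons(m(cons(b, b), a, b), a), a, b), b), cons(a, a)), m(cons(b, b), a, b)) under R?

pair(cons(cons(a, b), cons(a, a)), b)

1. pair(cons(cons(m(cons(m(cons(b, b), a, b), a), a, b), b), cons(a, a)), m(cons(b, b), a, b))  →  pair(cons(cons(m(cons(b, a), a, b), b), cons(a, a)), m(cons(b, b), a, b))   [R2 at 1.1.1.1.1]
2. pair(cons(cons(m(cons(b, a), a, b), b), cons(a, a)), m(cons(b, b), a, b))  →  pair(cons(cons(a, b), cons(a, a)), m(cons(b, b), a, b))   [R2 at 1.1.1]
3. pair(cons(cons(a, b), cons(a, a)), m(cons(b, b), a, b))  →  pair(cons(cons(a, b), cons(a, a)), b)   [R2 at 2]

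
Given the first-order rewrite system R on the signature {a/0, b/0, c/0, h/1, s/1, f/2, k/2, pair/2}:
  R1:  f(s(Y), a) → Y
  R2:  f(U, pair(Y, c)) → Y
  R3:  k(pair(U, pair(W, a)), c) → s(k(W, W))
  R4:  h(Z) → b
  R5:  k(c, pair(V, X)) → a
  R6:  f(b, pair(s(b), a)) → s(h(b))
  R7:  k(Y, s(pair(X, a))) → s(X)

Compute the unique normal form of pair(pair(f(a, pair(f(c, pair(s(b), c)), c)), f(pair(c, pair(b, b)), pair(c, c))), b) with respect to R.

1. pair(pair(f(a, pair(f(c, pair(s(b), c)), c)), f(pair(c, pair(b, b)), pair(c, c))), b)  →  pair(pair(f(c, pair(s(b), c)), f(pair(c, pair(b, b)), pair(c, c))), b)   [R2 at 1.1]
2. pair(pair(f(c, pair(s(b), c)), f(pair(c, pair(b, b)), pair(c, c))), b)  →  pair(pair(s(b), f(pair(c, pair(b, b)), pair(c, c))), b)   [R2 at 1.1]
3. pair(pair(s(b), f(pair(c, pair(b, b)), pair(c, c))), b)  →  pair(pair(s(b), c), b)   [R2 at 1.2]

pair(pair(s(b), c), b)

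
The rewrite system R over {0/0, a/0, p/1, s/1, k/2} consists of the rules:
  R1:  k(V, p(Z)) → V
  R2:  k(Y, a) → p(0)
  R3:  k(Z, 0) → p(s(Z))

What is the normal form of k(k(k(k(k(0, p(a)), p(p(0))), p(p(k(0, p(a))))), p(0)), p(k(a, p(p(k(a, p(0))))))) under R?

1. k(k(k(k(k(0, p(a)), p(p(0))), p(p(k(0, p(a))))), p(0)), p(k(a, p(p(k(a, p(0)))))))  →  k(k(k(k(0, p(a)), p(p(0))), p(p(k(0, p(a))))), p(0))   [R1 at ε]
2. k(k(k(k(0, p(a)), p(p(0))), p(p(k(0, p(a))))), p(0))  →  k(k(k(0, p(a)), p(p(0))), p(p(k(0, p(a)))))   [R1 at ε]
3. k(k(k(0, p(a)), p(p(0))), p(p(k(0, p(a)))))  →  k(k(0, p(a)), p(p(0)))   [R1 at ε]
4. k(k(0, p(a)), p(p(0)))  →  k(0, p(a))   [R1 at ε]
5. k(0, p(a))  →  0   [R1 at ε]

0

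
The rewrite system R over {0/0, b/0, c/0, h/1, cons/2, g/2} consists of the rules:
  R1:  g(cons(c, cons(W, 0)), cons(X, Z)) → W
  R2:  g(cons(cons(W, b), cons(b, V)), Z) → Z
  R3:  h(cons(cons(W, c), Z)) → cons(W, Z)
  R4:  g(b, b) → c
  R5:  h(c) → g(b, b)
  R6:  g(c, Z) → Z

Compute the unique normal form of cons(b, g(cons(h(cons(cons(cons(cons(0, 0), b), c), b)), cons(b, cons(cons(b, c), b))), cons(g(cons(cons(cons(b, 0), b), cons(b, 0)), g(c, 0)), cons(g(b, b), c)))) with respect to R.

1. cons(b, g(cons(h(cons(cons(cons(cons(0, 0), b), c), b)), cons(b, cons(cons(b, c), b))), cons(g(cons(cons(cons(b, 0), b), cons(b, 0)), g(c, 0)), cons(g(b, b), c))))  →  cons(b, g(cons(cons(cons(cons(0, 0), b), b), cons(b, cons(cons(b, c), b))), cons(g(cons(cons(cons(b, 0), b), cons(b, 0)), g(c, 0)), cons(g(b, b), c))))   [R3 at 2.1.1]
2. cons(b, g(cons(cons(cons(cons(0, 0), b), b), cons(b, cons(cons(b, c), b))), cons(g(cons(cons(cons(b, 0), b), cons(b, 0)), g(c, 0)), cons(g(b, b), c))))  →  cons(b, cons(g(cons(cons(cons(b, 0), b), cons(b, 0)), g(c, 0)), cons(g(b, b), c)))   [R2 at 2]
3. cons(b, cons(g(cons(cons(cons(b, 0), b), cons(b, 0)), g(c, 0)), cons(g(b, b), c)))  →  cons(b, cons(g(c, 0), cons(g(b, b), c)))   [R2 at 2.1]
4. cons(b, cons(g(c, 0), cons(g(b, b), c)))  →  cons(b, cons(0, cons(g(b, b), c)))   [R6 at 2.1]
5. cons(b, cons(0, cons(g(b, b), c)))  →  cons(b, cons(0, cons(c, c)))   [R4 at 2.2.1]

cons(b, cons(0, cons(c, c)))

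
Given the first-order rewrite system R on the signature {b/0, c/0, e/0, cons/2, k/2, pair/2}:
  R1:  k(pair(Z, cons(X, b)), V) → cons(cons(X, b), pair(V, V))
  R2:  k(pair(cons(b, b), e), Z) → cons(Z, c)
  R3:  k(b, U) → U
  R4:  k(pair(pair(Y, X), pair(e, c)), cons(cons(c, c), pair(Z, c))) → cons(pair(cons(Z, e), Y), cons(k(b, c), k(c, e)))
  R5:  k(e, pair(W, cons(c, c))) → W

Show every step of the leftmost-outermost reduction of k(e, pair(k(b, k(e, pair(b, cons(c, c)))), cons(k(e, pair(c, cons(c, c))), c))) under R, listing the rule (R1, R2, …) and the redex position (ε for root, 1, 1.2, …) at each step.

1. k(e, pair(k(b, k(e, pair(b, cons(c, c)))), cons(k(e, pair(c, cons(c, c))), c)))  →  k(e, pair(k(e, pair(b, cons(c, c))), cons(k(e, pair(c, cons(c, c))), c)))   [R3 at 2.1]
2. k(e, pair(k(e, pair(b, cons(c, c))), cons(k(e, pair(c, cons(c, c))), c)))  →  k(e, pair(b, cons(k(e, pair(c, cons(c, c))), c)))   [R5 at 2.1]
3. k(e, pair(b, cons(k(e, pair(c, cons(c, c))), c)))  →  k(e, pair(b, cons(c, c)))   [R5 at 2.2.1]
4. k(e, pair(b, cons(c, c)))  →  b   [R5 at ε]

b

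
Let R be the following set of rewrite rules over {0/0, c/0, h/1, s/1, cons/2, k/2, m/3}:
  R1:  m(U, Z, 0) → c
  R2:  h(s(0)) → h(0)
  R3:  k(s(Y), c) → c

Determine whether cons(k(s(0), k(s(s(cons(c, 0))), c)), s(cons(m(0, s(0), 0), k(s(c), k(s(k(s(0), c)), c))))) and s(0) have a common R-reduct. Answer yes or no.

Reduce t₁ = cons(k(s(0), k(s(s(cons(c, 0))), c)), s(cons(m(0, s(0), 0), k(s(c), k(s(k(s(0), c)), c))))):
1. cons(k(s(0), k(s(s(cons(c, 0))), c)), s(cons(m(0, s(0), 0), k(s(c), k(s(k(s(0), c)), c)))))  →  cons(k(s(0), c), s(cons(m(0, s(0), 0), k(s(c), k(s(k(s(0), c)), c)))))   [R3 at 1.2]
2. cons(k(s(0), c), s(cons(m(0, s(0), 0), k(s(c), k(s(k(s(0), c)), c)))))  →  cons(c, s(cons(m(0, s(0), 0), k(s(c), k(s(k(s(0), c)), c)))))   [R3 at 1]
3. cons(c, s(cons(m(0, s(0), 0), k(s(c), k(s(k(s(0), c)), c)))))  →  cons(c, s(cons(c, k(s(c), k(s(k(s(0), c)), c)))))   [R1 at 2.1.1]
4. cons(c, s(cons(c, k(s(c), k(s(k(s(0), c)), c)))))  →  cons(c, s(cons(c, k(s(c), c))))   [R3 at 2.1.2.2]
5. cons(c, s(cons(c, k(s(c), c))))  →  cons(c, s(cons(c, c)))   [R3 at 2.1.2]

Reduce t₂ = s(0):

no — NF(t₁) = cons(c, s(cons(c, c))), NF(t₂) = s(0)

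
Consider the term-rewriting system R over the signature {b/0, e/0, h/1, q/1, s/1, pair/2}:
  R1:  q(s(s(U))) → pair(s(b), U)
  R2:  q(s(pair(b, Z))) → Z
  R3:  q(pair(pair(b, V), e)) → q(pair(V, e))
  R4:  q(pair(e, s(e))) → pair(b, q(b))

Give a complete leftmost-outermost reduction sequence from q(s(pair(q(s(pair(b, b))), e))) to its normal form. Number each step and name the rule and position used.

1. q(s(pair(q(s(pair(b, b))), e)))  →  q(s(pair(b, e)))   [R2 at 1.1.1]
2. q(s(pair(b, e)))  →  e   [R2 at ε]

e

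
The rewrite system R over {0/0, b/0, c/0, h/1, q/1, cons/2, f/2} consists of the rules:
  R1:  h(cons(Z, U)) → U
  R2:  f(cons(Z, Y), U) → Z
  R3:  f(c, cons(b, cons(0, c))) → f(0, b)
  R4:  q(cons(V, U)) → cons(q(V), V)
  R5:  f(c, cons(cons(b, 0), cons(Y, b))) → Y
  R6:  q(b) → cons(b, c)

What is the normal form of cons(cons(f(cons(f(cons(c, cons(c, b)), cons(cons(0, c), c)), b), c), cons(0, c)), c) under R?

cons(cons(c, cons(0, c)), c)

1. cons(cons(f(cons(f(cons(c, cons(c, b)), cons(cons(0, c), c)), b), c), cons(0, c)), c)  →  cons(cons(f(cons(c, cons(c, b)), cons(cons(0, c), c)), cons(0, c)), c)   [R2 at 1.1]
2. cons(cons(f(cons(c, cons(c, b)), cons(cons(0, c), c)), cons(0, c)), c)  →  cons(cons(c, cons(0, c)), c)   [R2 at 1.1]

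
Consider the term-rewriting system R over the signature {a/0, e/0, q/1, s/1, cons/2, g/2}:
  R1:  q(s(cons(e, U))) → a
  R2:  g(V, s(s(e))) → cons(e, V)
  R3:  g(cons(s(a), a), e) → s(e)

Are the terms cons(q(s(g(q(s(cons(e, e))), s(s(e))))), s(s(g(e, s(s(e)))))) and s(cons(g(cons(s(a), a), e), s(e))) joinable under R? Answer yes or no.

no — NF(t₁) = cons(a, s(s(cons(e, e)))), NF(t₂) = s(cons(s(e), s(e)))

Reduce t₁ = cons(q(s(g(q(s(cons(e, e))), s(s(e))))), s(s(g(e, s(s(e)))))):
1. cons(q(s(g(q(s(cons(e, e))), s(s(e))))), s(s(g(e, s(s(e))))))  →  cons(q(s(cons(e, q(s(cons(e, e)))))), s(s(g(e, s(s(e))))))   [R2 at 1.1.1]
2. cons(q(s(cons(e, q(s(cons(e, e)))))), s(s(g(e, s(s(e))))))  →  cons(a, s(s(g(e, s(s(e))))))   [R1 at 1]
3. cons(a, s(s(g(e, s(s(e))))))  →  cons(a, s(s(cons(e, e))))   [R2 at 2.1.1]

Reduce t₂ = s(cons(g(cons(s(a), a), e), s(e))):
1. s(cons(g(cons(s(a), a), e), s(e)))  →  s(cons(s(e), s(e)))   [R3 at 1.1]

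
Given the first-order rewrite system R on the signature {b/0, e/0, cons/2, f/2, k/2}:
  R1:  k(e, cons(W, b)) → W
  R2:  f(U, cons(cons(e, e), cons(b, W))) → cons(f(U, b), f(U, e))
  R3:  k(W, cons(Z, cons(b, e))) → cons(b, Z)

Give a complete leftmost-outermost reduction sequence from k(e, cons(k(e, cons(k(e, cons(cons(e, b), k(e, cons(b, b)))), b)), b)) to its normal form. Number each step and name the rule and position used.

1. k(e, cons(k(e, cons(k(e, cons(cons(e, b), k(e, cons(b, b)))), b)), b))  →  k(e, cons(k(e, cons(cons(e, b), k(e, cons(b, b)))), b))   [R1 at ε]
2. k(e, cons(k(e, cons(cons(e, b), k(e, cons(b, b)))), b))  →  k(e, cons(cons(e, b), k(e, cons(b, b))))   [R1 at ε]
3. k(e, cons(cons(e, b), k(e, cons(b, b))))  →  k(e, cons(cons(e, b), b))   [R1 at 2.2]
4. k(e, cons(cons(e, b), b))  →  cons(e, b)   [R1 at ε]

cons(e, b)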